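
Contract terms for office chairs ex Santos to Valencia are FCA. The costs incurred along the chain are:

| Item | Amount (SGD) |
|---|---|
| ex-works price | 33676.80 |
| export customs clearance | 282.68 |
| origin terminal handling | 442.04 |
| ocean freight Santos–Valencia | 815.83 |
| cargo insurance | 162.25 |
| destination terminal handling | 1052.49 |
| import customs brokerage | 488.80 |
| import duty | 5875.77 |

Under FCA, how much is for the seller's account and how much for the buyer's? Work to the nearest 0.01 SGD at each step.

FCA: the seller delivers export-cleared goods to the carrier; the buyer bears costs from that point.
Seller's account: goods 33676.80 + export clearance 282.68 = 33959.48
Buyer's account: origin terminal 442.04 + freight 815.83 + insurance 162.25 + destination terminal 1052.49 + brokerage 488.80 + duty 5875.77 = 8837.18

Seller: SGD 33959.48; buyer: SGD 8837.18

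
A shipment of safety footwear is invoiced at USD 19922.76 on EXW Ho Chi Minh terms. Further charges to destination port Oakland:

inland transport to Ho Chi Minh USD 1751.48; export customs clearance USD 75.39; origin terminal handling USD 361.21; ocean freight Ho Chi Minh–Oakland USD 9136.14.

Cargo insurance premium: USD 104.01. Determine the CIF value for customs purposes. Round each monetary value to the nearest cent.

CIF value: USD 31350.99

CIF = EXW price + pre-shipment costs + freight + insurance
CIF = 19922.76 + 1751.48 + 75.39 + 361.21 + 9136.14 + 104.01 = 31350.99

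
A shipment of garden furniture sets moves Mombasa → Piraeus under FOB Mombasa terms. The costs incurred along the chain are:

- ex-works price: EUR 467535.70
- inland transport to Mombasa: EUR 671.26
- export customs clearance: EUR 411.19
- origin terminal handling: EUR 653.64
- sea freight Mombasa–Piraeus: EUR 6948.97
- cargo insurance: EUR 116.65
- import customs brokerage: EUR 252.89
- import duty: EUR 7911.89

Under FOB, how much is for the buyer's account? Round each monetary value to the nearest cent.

FOB: the seller bears costs until goods are on board at the origin port; the buyer bears freight, insurance and all costs thereafter.
Seller's account: goods 467535.70 + inland to port 671.26 + export clearance 411.19 + origin terminal 653.64 = 469271.79
Buyer's account: freight 6948.97 + insurance 116.65 + brokerage 252.89 + duty 7911.89 = 15230.40

Buyer's account: EUR 15230.40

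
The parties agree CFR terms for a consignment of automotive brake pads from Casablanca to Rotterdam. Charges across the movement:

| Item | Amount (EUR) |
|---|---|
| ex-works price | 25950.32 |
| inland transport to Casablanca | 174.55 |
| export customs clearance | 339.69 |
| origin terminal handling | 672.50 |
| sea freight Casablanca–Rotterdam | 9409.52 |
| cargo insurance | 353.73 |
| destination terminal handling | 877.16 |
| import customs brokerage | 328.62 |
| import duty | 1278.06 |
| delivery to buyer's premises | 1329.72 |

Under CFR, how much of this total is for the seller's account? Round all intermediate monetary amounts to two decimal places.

CFR: the seller pays costs through ocean freight to the destination port, but not insurance.
Seller's account: goods 25950.32 + inland to port 174.55 + export clearance 339.69 + origin terminal 672.50 + freight 9409.52 = 36546.58
Buyer's account: insurance 353.73 + destination terminal 877.16 + brokerage 328.62 + duty 1278.06 + delivery 1329.72 = 4167.29

Seller's account: EUR 36546.58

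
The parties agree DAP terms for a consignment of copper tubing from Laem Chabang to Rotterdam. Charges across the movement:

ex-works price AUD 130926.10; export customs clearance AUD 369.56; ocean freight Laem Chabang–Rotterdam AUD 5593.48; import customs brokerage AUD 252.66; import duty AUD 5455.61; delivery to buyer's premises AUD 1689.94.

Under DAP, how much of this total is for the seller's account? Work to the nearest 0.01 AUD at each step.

DAP: the seller bears all costs to the named destination except import duty and clearance.
Seller's account: goods 130926.10 + export clearance 369.56 + freight 5593.48 + delivery 1689.94 = 138579.08
Buyer's account: brokerage 252.66 + duty 5455.61 = 5708.27

Seller's account: AUD 138579.08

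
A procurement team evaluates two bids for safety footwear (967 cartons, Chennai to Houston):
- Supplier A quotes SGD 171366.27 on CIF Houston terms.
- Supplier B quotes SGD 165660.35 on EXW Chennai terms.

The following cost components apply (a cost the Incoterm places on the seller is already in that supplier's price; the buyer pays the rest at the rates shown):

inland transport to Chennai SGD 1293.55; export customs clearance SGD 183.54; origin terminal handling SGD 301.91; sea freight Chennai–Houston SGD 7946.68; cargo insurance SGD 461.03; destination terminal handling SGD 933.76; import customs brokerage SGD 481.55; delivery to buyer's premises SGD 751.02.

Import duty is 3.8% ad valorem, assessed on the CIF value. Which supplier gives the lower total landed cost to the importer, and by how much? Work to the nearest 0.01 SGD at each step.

Supplier A is cheaper by SGD 4651.06

Supplier A (CIF):
The CIF price already equals the CIF value: 171366.27
Import duty = 171366.27 × 3.8% = 6511.92
Buyer bears (A): 933.76 + 481.55 + 751.02 = 2166.33
Landed cost (A) = invoice 171366.27 + 2166.33 + duty 6511.92 = 180044.52
Supplier B (EXW):
CIF value = EXW price + inland to port + export clearance + origin terminal + freight + insurance = 165660.35 + 1293.55 + 183.54 + 301.91 + 7946.68 + 461.03 = 175847.06
Import duty = 175847.06 × 3.8% = 6682.19
Buyer bears (B): 1293.55 + 183.54 + 301.91 + 7946.68 + 461.03 + 933.76 + 481.55 + 751.02 = 12353.04
Landed cost (B) = invoice 165660.35 + 12353.04 + duty 6682.19 = 184695.58
Difference = |180044.52 − 184695.58| = 4651.06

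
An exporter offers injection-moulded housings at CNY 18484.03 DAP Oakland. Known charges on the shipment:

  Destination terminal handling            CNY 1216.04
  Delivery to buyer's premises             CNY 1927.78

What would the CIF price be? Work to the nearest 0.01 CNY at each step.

CIF price: CNY 15340.21

From DAP to CIF, the seller no longer bears: destination terminal, delivery.
CIF price = 18484.03 − 1216.04 − 1927.78 = 15340.21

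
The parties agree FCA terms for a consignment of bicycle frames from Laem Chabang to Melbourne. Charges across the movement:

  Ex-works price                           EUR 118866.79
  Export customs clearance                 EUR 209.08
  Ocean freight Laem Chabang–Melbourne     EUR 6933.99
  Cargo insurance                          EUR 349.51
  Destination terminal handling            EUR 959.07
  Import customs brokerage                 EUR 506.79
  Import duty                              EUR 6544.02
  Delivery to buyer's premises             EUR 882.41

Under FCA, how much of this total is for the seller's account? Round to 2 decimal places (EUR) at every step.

FCA: the seller delivers export-cleared goods to the carrier; the buyer bears costs from that point.
Seller's account: goods 118866.79 + export clearance 209.08 = 119075.87
Buyer's account: freight 6933.99 + insurance 349.51 + destination terminal 959.07 + brokerage 506.79 + duty 6544.02 + delivery 882.41 = 16175.79

Seller's account: EUR 119075.87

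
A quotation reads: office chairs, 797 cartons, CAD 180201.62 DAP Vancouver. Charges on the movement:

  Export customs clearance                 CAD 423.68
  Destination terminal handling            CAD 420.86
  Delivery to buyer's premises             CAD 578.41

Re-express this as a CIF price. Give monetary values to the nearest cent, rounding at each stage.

Not relevant to the conversion: export clearance — on the seller under both DAP and CIF; already in the DAP price and stays in the CIF price.
From DAP to CIF, the seller no longer bears: destination terminal, delivery.
CIF price = 180201.62 − 420.86 − 578.41 = 179202.35

CIF price: CAD 179202.35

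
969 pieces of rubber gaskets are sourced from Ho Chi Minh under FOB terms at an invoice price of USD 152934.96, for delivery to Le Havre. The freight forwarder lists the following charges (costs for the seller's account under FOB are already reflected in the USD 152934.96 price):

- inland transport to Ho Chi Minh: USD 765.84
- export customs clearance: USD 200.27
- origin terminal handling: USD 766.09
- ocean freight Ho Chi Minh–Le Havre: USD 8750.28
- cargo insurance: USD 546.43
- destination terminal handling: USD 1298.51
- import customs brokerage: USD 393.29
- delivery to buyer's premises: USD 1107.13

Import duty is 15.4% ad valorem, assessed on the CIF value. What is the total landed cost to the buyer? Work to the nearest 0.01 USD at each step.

FOB: the seller bears costs until goods are on board at the origin port; the buyer bears freight, insurance and all costs thereafter.
Already in the invoice (seller's account under FOB): inland to port, export clearance, origin terminal — exclude.
CIF value = FOB price + freight + insurance = 152934.96 + 8750.28 + 546.43 = 162231.67
Import duty = 162231.67 × 15.4% = 24983.68
Buyer bears: freight 8750.28 + insurance 546.43 + destination terminal 1298.51 + brokerage 393.29 + delivery 1107.13 + duty 24983.68 = 37079.32
Landed cost = invoice 152934.96 + 37079.32 = 190014.28

Total landed cost: USD 190014.28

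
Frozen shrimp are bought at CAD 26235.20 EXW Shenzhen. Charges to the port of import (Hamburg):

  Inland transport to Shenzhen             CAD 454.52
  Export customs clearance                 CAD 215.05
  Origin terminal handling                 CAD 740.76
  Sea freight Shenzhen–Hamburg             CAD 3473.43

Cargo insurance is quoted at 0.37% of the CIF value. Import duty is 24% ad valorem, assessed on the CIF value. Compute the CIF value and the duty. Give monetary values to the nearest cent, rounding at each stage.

CIF value: CAD 31234.53; import duty: CAD 7496.29

Let C be the CIF value. C = EXW price + pre-shipment costs + freight + 0.37% × C
C − 0.37% × C = 26235.20 + 454.52 + 215.05 + 740.76 + 3473.43
0.9963 × C = 31118.96
C = 31118.96 / 0.9963 = 31234.53
Insurance premium = 0.37% × 31234.53 = 115.57
Import duty = 31234.53 × 24% = 7496.29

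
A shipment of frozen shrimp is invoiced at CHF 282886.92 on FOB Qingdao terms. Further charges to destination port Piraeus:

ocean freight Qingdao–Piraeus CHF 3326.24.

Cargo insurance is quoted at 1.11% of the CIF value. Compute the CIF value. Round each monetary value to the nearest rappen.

Let C be the CIF value. C = FOB price + freight + 1.11% × C
C − 1.11% × C = 282886.92 + 3326.24
0.9889 × C = 286213.16
C = 286213.16 / 0.9889 = 289425.79
Insurance premium = 1.11% × 289425.79 = 3212.63

CIF value: CHF 289425.79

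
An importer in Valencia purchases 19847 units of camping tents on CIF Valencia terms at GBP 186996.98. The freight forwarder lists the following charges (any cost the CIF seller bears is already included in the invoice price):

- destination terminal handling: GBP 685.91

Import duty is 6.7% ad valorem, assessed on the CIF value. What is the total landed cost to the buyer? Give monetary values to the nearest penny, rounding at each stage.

CIF: the seller pays costs through ocean freight and marine insurance to the destination port.
The CIF price already equals the CIF value: 186996.98
Import duty = 186996.98 × 6.7% = 12528.80
Buyer bears: destination terminal 685.91 + duty 12528.80 = 13214.71
Landed cost = invoice 186996.98 + 13214.71 = 200211.69

Total landed cost: GBP 200211.69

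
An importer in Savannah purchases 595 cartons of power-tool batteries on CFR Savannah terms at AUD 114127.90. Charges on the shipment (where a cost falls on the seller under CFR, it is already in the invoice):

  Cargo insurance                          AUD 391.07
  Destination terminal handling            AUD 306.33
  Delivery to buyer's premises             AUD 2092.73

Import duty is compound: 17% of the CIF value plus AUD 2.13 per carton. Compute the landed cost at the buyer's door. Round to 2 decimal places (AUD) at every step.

Total landed cost: AUD 137653.60

CFR: the seller pays costs through ocean freight to the destination port, but not insurance.
CIF value = CFR price + insurance = 114127.90 + 391.07 = 114518.97
Ad valorem component: 114518.97 × 17% = 19468.22
Specific component: 595 × 2.13 = 1267.35
Import duty = 19468.22 + 1267.35 = 20735.57
Buyer bears: insurance 391.07 + destination terminal 306.33 + delivery 2092.73 + duty 20735.57 = 23525.70
Landed cost = invoice 114127.90 + 23525.70 = 137653.60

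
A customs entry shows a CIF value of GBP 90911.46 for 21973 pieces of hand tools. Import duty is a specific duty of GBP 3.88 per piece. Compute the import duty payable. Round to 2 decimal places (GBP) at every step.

Import duty: GBP 85255.24

Import duty = 21973 × 3.88 = 85255.24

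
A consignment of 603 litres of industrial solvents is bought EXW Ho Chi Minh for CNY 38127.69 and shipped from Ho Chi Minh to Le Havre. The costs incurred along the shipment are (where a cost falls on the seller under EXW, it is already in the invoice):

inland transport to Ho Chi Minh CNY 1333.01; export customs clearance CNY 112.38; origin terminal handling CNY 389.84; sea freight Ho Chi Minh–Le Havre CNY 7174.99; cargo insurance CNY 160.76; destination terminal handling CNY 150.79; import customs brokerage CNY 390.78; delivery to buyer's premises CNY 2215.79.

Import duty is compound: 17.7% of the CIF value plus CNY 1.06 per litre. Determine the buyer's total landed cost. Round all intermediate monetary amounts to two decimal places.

Total landed cost: CNY 59067.07

EXW: the seller makes goods available at their premises; the buyer bears all onward costs.
CIF value = EXW price + inland to port + export clearance + origin terminal + freight + insurance = 38127.69 + 1333.01 + 112.38 + 389.84 + 7174.99 + 160.76 = 47298.67
Ad valorem component: 47298.67 × 17.7% = 8371.86
Specific component: 603 × 1.06 = 639.18
Import duty = 8371.86 + 639.18 = 9011.04
Buyer bears: inland to port 1333.01 + export clearance 112.38 + origin terminal 389.84 + freight 7174.99 + insurance 160.76 + destination terminal 150.79 + brokerage 390.78 + delivery 2215.79 + duty 9011.04 = 20939.38
Landed cost = invoice 38127.69 + 20939.38 = 59067.07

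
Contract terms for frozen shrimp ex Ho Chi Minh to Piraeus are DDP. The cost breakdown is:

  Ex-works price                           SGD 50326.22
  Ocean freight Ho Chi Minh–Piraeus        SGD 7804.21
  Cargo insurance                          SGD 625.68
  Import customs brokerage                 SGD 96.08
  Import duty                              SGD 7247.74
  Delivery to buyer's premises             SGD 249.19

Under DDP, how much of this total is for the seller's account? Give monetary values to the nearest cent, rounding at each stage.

DDP: the seller bears all costs including import duty.
Seller's account: goods 50326.22 + freight 7804.21 + insurance 625.68 + brokerage 96.08 + duty 7247.74 + delivery 249.19 = 66349.12
Buyer's account: 0.00

Seller's account: SGD 66349.12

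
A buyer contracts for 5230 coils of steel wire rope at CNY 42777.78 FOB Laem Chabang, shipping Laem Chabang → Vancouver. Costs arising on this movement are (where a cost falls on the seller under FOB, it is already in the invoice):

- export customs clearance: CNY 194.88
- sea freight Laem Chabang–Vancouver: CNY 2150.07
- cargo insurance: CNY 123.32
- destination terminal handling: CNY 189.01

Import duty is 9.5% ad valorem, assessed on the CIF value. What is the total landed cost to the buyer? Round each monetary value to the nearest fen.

FOB: the seller bears costs until goods are on board at the origin port; the buyer bears freight, insurance and all costs thereafter.
Already in the invoice (seller's account under FOB): export clearance — exclude.
CIF value = FOB price + freight + insurance = 42777.78 + 2150.07 + 123.32 = 45051.17
Import duty = 45051.17 × 9.5% = 4279.86
Buyer bears: freight 2150.07 + insurance 123.32 + destination terminal 189.01 + duty 4279.86 = 6742.26
Landed cost = invoice 42777.78 + 6742.26 = 49520.04

Total landed cost: CNY 49520.04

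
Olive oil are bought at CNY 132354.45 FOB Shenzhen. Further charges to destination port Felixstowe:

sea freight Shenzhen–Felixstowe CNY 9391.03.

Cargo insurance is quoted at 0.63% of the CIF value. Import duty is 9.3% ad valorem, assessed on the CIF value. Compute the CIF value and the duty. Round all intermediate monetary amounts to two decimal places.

Let C be the CIF value. C = FOB price + freight + 0.63% × C
C − 0.63% × C = 132354.45 + 9391.03
0.9937 × C = 141745.48
C = 141745.48 / 0.9937 = 142644.14
Insurance premium = 0.63% × 142644.14 = 898.66
Import duty = 142644.14 × 9.3% = 13265.91

CIF value: CNY 142644.14; import duty: CNY 13265.91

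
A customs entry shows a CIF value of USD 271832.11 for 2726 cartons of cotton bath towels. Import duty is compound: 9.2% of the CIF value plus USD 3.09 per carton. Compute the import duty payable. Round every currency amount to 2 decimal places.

Ad valorem component: 271832.11 × 9.2% = 25008.55
Specific component: 2726 × 3.09 = 8423.34
Import duty = 25008.55 + 8423.34 = 33431.89

Import duty: USD 33431.89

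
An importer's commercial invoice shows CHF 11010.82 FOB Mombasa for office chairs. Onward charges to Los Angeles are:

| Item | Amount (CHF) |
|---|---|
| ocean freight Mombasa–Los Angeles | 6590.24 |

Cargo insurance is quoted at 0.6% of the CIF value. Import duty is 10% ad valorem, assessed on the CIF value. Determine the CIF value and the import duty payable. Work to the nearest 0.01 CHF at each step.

CIF value: CHF 17707.30; import duty: CHF 1770.73

Let C be the CIF value. C = FOB price + freight + 0.6% × C
C − 0.6% × C = 11010.82 + 6590.24
0.994 × C = 17601.06
C = 17601.06 / 0.994 = 17707.30
Insurance premium = 0.6% × 17707.30 = 106.24
Import duty = 17707.30 × 10% = 1770.73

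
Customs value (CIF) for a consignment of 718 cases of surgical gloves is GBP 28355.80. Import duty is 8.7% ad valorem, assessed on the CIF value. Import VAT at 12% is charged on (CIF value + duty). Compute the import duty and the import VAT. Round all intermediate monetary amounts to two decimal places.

Import duty: GBP 2466.95; import VAT: GBP 3698.73

Import duty = 28355.80 × 8.7% = 2466.95
VAT base = CIF + duty = 28355.80 + 2466.95 = 30822.75
Import VAT = 30822.75 × 12% = 3698.73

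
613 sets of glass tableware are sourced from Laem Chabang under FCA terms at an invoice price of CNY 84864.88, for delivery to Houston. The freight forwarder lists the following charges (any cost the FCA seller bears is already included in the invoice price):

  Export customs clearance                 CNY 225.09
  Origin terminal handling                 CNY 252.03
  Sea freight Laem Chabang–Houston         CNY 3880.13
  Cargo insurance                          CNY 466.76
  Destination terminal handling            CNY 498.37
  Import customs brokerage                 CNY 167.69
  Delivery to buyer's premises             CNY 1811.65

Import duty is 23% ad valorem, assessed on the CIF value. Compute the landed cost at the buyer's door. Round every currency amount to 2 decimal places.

FCA: the seller delivers export-cleared goods to the carrier; the buyer bears costs from that point.
Already in the invoice (seller's account under FCA): export clearance — exclude.
CIF value = FCA price + origin terminal + freight + insurance = 84864.88 + 252.03 + 3880.13 + 466.76 = 89463.80
Import duty = 89463.80 × 23% = 20576.67
Buyer bears: origin terminal 252.03 + freight 3880.13 + insurance 466.76 + destination terminal 498.37 + brokerage 167.69 + delivery 1811.65 + duty 20576.67 = 27653.30
Landed cost = invoice 84864.88 + 27653.30 = 112518.18

Total landed cost: CNY 112518.18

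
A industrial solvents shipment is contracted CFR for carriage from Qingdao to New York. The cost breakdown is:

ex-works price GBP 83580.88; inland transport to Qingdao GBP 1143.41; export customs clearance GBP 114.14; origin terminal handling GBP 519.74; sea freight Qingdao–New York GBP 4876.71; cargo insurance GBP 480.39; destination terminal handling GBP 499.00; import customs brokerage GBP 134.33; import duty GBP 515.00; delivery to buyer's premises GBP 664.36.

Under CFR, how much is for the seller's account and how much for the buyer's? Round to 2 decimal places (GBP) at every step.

Seller: GBP 90234.88; buyer: GBP 2293.08

CFR: the seller pays costs through ocean freight to the destination port, but not insurance.
Seller's account: goods 83580.88 + inland to port 1143.41 + export clearance 114.14 + origin terminal 519.74 + freight 4876.71 = 90234.88
Buyer's account: insurance 480.39 + destination terminal 499.00 + brokerage 134.33 + duty 515.00 + delivery 664.36 = 2293.08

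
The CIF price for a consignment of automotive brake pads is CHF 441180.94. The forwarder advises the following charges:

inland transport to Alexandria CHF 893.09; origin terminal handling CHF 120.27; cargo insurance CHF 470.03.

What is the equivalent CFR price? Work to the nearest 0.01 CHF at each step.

Not relevant to the conversion: inland to port, origin terminal — on the seller under both CIF and CFR; already in the CIF price and stays in the CFR price.
From CIF to CFR, the seller no longer bears: insurance.
CFR price = 441180.94 − 470.03 = 440710.91

CFR price: CHF 440710.91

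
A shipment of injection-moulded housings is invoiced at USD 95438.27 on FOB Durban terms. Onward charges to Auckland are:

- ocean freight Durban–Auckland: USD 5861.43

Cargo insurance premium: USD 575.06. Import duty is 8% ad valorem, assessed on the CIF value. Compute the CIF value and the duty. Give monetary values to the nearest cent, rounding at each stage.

CIF value: USD 101874.76; import duty: USD 8149.98

CIF = FOB price + freight + insurance
CIF = 95438.27 + 5861.43 + 575.06 = 101874.76
Import duty = 101874.76 × 8% = 8149.98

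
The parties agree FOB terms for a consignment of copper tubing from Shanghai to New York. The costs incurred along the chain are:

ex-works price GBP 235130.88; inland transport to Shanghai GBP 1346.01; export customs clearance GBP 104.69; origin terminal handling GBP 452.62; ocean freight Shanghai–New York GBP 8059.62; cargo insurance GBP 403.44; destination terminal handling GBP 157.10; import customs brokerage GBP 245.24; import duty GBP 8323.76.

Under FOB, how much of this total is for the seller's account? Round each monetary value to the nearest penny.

FOB: the seller bears costs until goods are on board at the origin port; the buyer bears freight, insurance and all costs thereafter.
Seller's account: goods 235130.88 + inland to port 1346.01 + export clearance 104.69 + origin terminal 452.62 = 237034.20
Buyer's account: freight 8059.62 + insurance 403.44 + destination terminal 157.10 + brokerage 245.24 + duty 8323.76 = 17189.16

Seller's account: GBP 237034.20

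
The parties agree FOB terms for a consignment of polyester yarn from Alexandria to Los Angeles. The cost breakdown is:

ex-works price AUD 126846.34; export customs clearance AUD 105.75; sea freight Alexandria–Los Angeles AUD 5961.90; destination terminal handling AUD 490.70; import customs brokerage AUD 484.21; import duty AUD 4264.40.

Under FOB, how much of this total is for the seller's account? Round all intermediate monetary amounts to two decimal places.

Seller's account: AUD 126952.09

FOB: the seller bears costs until goods are on board at the origin port; the buyer bears freight, insurance and all costs thereafter.
Seller's account: goods 126846.34 + export clearance 105.75 = 126952.09
Buyer's account: freight 5961.90 + destination terminal 490.70 + brokerage 484.21 + duty 4264.40 = 11201.21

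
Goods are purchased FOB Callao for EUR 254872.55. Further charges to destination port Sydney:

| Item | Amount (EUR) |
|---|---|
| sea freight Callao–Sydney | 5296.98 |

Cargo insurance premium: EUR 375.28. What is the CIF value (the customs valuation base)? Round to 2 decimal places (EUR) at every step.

CIF = FOB price + freight + insurance
CIF = 254872.55 + 5296.98 + 375.28 = 260544.81

CIF value: EUR 260544.81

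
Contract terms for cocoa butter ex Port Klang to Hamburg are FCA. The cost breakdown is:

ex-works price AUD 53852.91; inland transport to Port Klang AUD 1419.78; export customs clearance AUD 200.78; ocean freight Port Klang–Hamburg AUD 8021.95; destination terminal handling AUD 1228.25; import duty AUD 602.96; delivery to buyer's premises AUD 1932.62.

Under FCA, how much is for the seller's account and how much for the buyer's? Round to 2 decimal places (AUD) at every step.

Seller: AUD 55473.47; buyer: AUD 11785.78

FCA: the seller delivers export-cleared goods to the carrier; the buyer bears costs from that point.
Seller's account: goods 53852.91 + inland to port 1419.78 + export clearance 200.78 = 55473.47
Buyer's account: freight 8021.95 + destination terminal 1228.25 + duty 602.96 + delivery 1932.62 = 11785.78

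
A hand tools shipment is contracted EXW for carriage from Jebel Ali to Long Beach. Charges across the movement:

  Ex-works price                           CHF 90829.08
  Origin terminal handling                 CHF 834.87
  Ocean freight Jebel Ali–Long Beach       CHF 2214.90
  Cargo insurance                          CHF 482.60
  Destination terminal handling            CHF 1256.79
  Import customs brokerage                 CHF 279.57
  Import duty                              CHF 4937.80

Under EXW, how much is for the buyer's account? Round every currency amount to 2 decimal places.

Buyer's account: CHF 10006.53

EXW: the seller makes goods available at their premises; the buyer bears all onward costs.
Seller's account: goods 90829.08 = 90829.08
Buyer's account: origin terminal 834.87 + freight 2214.90 + insurance 482.60 + destination terminal 1256.79 + brokerage 279.57 + duty 4937.80 = 10006.53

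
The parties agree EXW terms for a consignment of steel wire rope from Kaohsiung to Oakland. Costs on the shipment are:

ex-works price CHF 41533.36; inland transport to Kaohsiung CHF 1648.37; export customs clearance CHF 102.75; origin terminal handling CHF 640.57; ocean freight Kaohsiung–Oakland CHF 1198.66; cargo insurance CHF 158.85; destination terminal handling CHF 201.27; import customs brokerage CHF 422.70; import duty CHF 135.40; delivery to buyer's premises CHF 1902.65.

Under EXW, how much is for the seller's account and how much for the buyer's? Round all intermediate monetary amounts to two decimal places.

EXW: the seller makes goods available at their premises; the buyer bears all onward costs.
Seller's account: goods 41533.36 = 41533.36
Buyer's account: inland to port 1648.37 + export clearance 102.75 + origin terminal 640.57 + freight 1198.66 + insurance 158.85 + destination terminal 201.27 + brokerage 422.70 + duty 135.40 + delivery 1902.65 = 6411.22

Seller: CHF 41533.36; buyer: CHF 6411.22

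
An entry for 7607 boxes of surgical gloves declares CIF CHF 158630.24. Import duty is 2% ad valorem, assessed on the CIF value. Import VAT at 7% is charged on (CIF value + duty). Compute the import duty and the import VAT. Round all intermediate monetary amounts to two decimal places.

Import duty = 158630.24 × 2% = 3172.60
VAT base = CIF + duty = 158630.24 + 3172.60 = 161802.84
Import VAT = 161802.84 × 7% = 11326.20

Import duty: CHF 3172.60; import VAT: CHF 11326.20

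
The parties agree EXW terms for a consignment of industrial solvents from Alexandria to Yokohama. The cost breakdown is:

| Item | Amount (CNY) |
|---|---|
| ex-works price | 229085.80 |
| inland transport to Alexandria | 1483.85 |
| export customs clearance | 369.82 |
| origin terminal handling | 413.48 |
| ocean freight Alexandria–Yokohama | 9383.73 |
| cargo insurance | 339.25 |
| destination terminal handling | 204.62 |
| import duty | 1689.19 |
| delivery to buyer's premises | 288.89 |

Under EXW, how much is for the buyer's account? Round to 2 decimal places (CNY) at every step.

EXW: the seller makes goods available at their premises; the buyer bears all onward costs.
Seller's account: goods 229085.80 = 229085.80
Buyer's account: inland to port 1483.85 + export clearance 369.82 + origin terminal 413.48 + freight 9383.73 + insurance 339.25 + destination terminal 204.62 + duty 1689.19 + delivery 288.89 = 14172.83

Buyer's account: CNY 14172.83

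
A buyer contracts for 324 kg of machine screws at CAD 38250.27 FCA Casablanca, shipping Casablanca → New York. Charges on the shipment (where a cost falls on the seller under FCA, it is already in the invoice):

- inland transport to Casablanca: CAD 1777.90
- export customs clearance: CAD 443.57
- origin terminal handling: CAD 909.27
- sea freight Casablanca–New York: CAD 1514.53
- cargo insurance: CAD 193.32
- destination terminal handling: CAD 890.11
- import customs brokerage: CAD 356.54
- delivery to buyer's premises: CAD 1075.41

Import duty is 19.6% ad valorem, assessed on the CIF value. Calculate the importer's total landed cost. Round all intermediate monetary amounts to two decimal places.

FCA: the seller delivers export-cleared goods to the carrier; the buyer bears costs from that point.
Already in the invoice (seller's account under FCA): inland to port, export clearance — exclude.
CIF value = FCA price + origin terminal + freight + insurance = 38250.27 + 909.27 + 1514.53 + 193.32 = 40867.39
Import duty = 40867.39 × 19.6% = 8010.01
Buyer bears: origin terminal 909.27 + freight 1514.53 + insurance 193.32 + destination terminal 890.11 + brokerage 356.54 + delivery 1075.41 + duty 8010.01 = 12949.19
Landed cost = invoice 38250.27 + 12949.19 = 51199.46

Total landed cost: CAD 51199.46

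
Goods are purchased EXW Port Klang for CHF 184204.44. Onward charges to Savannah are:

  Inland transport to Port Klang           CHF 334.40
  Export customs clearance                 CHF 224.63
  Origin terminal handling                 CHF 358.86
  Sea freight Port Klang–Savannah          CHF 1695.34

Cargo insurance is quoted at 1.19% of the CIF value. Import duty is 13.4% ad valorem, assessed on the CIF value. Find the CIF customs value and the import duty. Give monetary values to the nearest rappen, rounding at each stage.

Let C be the CIF value. C = EXW price + pre-shipment costs + freight + 1.19% × C
C − 1.19% × C = 184204.44 + 334.40 + 224.63 + 358.86 + 1695.34
0.9881 × C = 186817.67
C = 186817.67 / 0.9881 = 189067.57
Insurance premium = 1.19% × 189067.57 = 2249.90
Import duty = 189067.57 × 13.4% = 25335.05

CIF value: CHF 189067.57; import duty: CHF 25335.05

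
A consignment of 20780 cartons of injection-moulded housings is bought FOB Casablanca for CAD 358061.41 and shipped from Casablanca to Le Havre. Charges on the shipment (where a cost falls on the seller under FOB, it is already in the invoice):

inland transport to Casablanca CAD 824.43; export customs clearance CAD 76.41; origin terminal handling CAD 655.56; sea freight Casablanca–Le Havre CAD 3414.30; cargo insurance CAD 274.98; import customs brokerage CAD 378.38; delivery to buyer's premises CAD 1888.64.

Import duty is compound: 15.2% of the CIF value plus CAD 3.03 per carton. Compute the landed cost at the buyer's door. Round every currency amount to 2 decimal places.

FOB: the seller bears costs until goods are on board at the origin port; the buyer bears freight, insurance and all costs thereafter.
Already in the invoice (seller's account under FOB): inland to port, export clearance, origin terminal — exclude.
CIF value = FOB price + freight + insurance = 358061.41 + 3414.30 + 274.98 = 361750.69
Ad valorem component: 361750.69 × 15.2% = 54986.10
Specific component: 20780 × 3.03 = 62963.40
Import duty = 54986.10 + 62963.40 = 117949.50
Buyer bears: freight 3414.30 + insurance 274.98 + brokerage 378.38 + delivery 1888.64 + duty 117949.50 = 123905.80
Landed cost = invoice 358061.41 + 123905.80 = 481967.21

Total landed cost: CAD 481967.21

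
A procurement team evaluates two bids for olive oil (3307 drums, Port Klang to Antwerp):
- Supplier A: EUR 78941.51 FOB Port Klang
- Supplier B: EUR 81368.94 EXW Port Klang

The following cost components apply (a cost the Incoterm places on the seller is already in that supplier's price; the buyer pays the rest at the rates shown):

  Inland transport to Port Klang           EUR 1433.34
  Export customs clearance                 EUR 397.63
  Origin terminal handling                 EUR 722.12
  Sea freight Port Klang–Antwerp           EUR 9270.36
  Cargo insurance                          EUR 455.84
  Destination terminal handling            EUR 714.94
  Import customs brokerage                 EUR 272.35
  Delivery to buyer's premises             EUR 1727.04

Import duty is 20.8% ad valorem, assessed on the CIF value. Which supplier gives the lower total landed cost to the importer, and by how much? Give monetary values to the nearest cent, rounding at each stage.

Supplier A is cheaper by EUR 6016.47

Supplier A (FOB):
CIF value = FOB price + freight + insurance = 78941.51 + 9270.36 + 455.84 = 88667.71
Import duty = 88667.71 × 20.8% = 18442.88
Buyer bears (A): 9270.36 + 455.84 + 714.94 + 272.35 + 1727.04 = 12440.53
Landed cost (A) = invoice 78941.51 + 12440.53 + duty 18442.88 = 109824.92
Supplier B (EXW):
CIF value = EXW price + inland to port + export clearance + origin terminal + freight + insurance = 81368.94 + 1433.34 + 397.63 + 722.12 + 9270.36 + 455.84 = 93648.23
Import duty = 93648.23 × 20.8% = 19478.83
Buyer bears (B): 1433.34 + 397.63 + 722.12 + 9270.36 + 455.84 + 714.94 + 272.35 + 1727.04 = 14993.62
Landed cost (B) = invoice 81368.94 + 14993.62 + duty 19478.83 = 115841.39
Difference = |109824.92 − 115841.39| = 6016.47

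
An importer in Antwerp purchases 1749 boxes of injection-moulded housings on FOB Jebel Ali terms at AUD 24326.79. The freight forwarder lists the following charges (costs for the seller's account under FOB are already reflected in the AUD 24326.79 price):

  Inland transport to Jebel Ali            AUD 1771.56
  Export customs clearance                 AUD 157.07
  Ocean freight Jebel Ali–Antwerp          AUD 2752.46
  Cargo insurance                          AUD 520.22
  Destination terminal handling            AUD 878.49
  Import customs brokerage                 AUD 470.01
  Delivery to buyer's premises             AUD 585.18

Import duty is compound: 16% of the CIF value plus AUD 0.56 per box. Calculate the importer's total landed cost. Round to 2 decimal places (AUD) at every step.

FOB: the seller bears costs until goods are on board at the origin port; the buyer bears freight, insurance and all costs thereafter.
Already in the invoice (seller's account under FOB): inland to port, export clearance — exclude.
CIF value = FOB price + freight + insurance = 24326.79 + 2752.46 + 520.22 = 27599.47
Ad valorem component: 27599.47 × 16% = 4415.92
Specific component: 1749 × 0.56 = 979.44
Import duty = 4415.92 + 979.44 = 5395.36
Buyer bears: freight 2752.46 + insurance 520.22 + destination terminal 878.49 + brokerage 470.01 + delivery 585.18 + duty 5395.36 = 10601.72
Landed cost = invoice 24326.79 + 10601.72 = 34928.51

Total landed cost: AUD 34928.51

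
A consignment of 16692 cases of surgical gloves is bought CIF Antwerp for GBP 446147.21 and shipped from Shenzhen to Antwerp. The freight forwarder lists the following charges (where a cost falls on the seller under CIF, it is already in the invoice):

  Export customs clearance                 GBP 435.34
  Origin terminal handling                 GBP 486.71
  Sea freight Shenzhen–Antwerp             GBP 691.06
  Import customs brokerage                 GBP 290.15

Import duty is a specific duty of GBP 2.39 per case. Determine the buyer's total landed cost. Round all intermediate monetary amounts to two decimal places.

Total landed cost: GBP 486331.24

CIF: the seller pays costs through ocean freight and marine insurance to the destination port.
Already in the invoice (seller's account under CIF): export clearance, origin terminal, freight — exclude.
The CIF price already equals the CIF value: 446147.21
Import duty = 16692 × 2.39 = 39893.88
Buyer bears: brokerage 290.15 + duty 39893.88 = 40184.03
Landed cost = invoice 446147.21 + 40184.03 = 486331.24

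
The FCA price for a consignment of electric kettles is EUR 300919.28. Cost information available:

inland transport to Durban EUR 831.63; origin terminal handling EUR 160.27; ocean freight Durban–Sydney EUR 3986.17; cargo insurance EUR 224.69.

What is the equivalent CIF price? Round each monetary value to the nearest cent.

Not relevant to the conversion: inland to port — on the seller under both FCA and CIF; already in the FCA price and stays in the CIF price.
From FCA to CIF, the seller additionally bears: origin terminal, freight, insurance.
CIF price = 300919.28 + 160.27 + 3986.17 + 224.69 = 305290.41

CIF price: EUR 305290.41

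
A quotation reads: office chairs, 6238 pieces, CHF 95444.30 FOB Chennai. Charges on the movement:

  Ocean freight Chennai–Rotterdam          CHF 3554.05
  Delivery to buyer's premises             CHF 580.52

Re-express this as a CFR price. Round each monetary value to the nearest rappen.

CFR price: CHF 98998.35

Not relevant to the conversion: delivery — on the buyer under both terms; not part of either seller's price.
From FOB to CFR, the seller additionally bears: freight.
CFR price = 95444.30 + 3554.05 = 98998.35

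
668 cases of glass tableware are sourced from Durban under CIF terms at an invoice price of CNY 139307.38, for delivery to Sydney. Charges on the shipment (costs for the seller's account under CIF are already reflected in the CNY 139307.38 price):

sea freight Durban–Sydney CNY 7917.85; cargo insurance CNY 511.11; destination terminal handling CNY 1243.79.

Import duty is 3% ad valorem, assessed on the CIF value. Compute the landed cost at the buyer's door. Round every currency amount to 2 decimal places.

CIF: the seller pays costs through ocean freight and marine insurance to the destination port.
Already in the invoice (seller's account under CIF): freight, insurance — exclude.
The CIF price already equals the CIF value: 139307.38
Import duty = 139307.38 × 3% = 4179.22
Buyer bears: destination terminal 1243.79 + duty 4179.22 = 5423.01
Landed cost = invoice 139307.38 + 5423.01 = 144730.39

Total landed cost: CNY 144730.39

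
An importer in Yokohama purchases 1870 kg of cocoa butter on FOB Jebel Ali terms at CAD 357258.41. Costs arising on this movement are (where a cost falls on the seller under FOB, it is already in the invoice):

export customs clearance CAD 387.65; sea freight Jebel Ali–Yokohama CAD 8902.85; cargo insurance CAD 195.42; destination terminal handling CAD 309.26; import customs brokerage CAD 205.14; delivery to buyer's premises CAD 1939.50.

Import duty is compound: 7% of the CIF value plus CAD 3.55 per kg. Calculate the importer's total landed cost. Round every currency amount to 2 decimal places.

Total landed cost: CAD 401094.05

FOB: the seller bears costs until goods are on board at the origin port; the buyer bears freight, insurance and all costs thereafter.
Already in the invoice (seller's account under FOB): export clearance — exclude.
CIF value = FOB price + freight + insurance = 357258.41 + 8902.85 + 195.42 = 366356.68
Ad valorem component: 366356.68 × 7% = 25644.97
Specific component: 1870 × 3.55 = 6638.50
Import duty = 25644.97 + 6638.50 = 32283.47
Buyer bears: freight 8902.85 + insurance 195.42 + destination terminal 309.26 + brokerage 205.14 + delivery 1939.50 + duty 32283.47 = 43835.64
Landed cost = invoice 357258.41 + 43835.64 = 401094.05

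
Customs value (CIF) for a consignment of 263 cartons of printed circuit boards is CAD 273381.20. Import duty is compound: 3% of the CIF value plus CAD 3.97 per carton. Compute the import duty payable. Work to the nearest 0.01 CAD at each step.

Ad valorem component: 273381.20 × 3% = 8201.44
Specific component: 263 × 3.97 = 1044.11
Import duty = 8201.44 + 1044.11 = 9245.55

Import duty: CAD 9245.55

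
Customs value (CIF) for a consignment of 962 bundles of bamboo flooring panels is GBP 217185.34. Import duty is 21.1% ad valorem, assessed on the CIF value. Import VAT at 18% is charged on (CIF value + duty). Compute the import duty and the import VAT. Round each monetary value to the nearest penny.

Import duty = 217185.34 × 21.1% = 45826.11
VAT base = CIF + duty = 217185.34 + 45826.11 = 263011.45
Import VAT = 263011.45 × 18% = 47342.06

Import duty: GBP 45826.11; import VAT: GBP 47342.06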